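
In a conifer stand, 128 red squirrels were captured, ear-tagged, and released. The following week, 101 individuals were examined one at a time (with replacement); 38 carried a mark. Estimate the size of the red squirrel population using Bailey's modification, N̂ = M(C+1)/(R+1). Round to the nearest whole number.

N ≈ 335

N̂ = 128·(101+1)/(38+1) = 128·102/39 = 13056/39 ≈ 334.8 → 335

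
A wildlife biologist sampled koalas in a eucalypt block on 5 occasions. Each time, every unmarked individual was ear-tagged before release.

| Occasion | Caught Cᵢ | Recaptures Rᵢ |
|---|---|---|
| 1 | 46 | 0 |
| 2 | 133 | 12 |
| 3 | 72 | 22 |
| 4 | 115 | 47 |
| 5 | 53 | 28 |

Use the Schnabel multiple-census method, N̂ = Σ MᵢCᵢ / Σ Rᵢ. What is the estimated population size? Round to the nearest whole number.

N ≈ 534

Marked at large before each occasion: Mᵢ = Σⱼ<ᵢ (Cⱼ − Rⱼ) → M1=0, M2=46, M3=167, M4=217, M5=285
Σ MᵢCᵢ = 0·46 + 46·133 + 167·72 + 217·115 + 285·53 = 0 + 6118 + 12024 + 24955 + 15105 = 58202
Σ Rᵢ = 0 + 12 + 22 + 47 + 28 = 109
N̂ = 58202 / 109 ≈ 534.0 → 534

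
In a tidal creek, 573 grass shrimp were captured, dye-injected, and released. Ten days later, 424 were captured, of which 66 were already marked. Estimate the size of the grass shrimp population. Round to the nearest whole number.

Lincoln-Petersen assumes M/N = R/C, so N = M·C / R.
N = (573 × 424) / 66 = 242952 / 66 ≈ 3681.1 → 3681

N ≈ 3681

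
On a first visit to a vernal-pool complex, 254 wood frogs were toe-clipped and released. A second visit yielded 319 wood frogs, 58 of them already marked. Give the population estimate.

Lincoln-Petersen assumes M/N = R/C, so N = M·C / R.
N = (254 × 319) / 58 = 81026 / 58 = 1397

N = 1397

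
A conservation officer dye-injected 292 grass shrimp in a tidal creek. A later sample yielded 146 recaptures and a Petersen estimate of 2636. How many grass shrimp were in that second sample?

From N = M·C/R: C = N·R / M = 2636·146 / 292 = 384856 / 292 = 1318.

C = 1318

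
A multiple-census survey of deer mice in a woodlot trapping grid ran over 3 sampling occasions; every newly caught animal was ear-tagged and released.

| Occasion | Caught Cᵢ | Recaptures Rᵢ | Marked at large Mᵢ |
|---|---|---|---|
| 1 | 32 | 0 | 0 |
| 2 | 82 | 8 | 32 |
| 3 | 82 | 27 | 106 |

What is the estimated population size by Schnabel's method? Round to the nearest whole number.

Σ MᵢCᵢ = 0·32 + 32·82 + 106·82 = 0 + 2624 + 8692 = 11316
Σ Rᵢ = 0 + 8 + 27 = 35
N̂ = 11316 / 35 ≈ 323.3 → 323

N ≈ 323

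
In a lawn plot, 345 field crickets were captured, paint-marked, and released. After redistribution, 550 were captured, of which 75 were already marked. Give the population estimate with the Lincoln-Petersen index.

N = (345 × 550) / 75 = 189750 / 75 = 2530

N = 2530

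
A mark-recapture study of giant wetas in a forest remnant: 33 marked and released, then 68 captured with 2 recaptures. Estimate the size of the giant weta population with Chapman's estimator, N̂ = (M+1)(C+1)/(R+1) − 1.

N̂ = (33+1)(68+1)/(2+1) − 1 = 34·69/3 − 1
= 2346/3 − 1 = 782 − 1 = 781

N = 781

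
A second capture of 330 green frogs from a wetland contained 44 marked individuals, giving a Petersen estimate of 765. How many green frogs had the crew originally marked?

From N = M·C/R: M = N·R / C = 765·44 / 330 = 33660 / 330 = 102.

M = 102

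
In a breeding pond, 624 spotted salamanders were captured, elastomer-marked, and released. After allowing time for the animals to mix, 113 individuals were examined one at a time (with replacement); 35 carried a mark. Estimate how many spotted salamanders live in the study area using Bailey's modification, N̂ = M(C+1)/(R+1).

N̂ = 624·(113+1)/(35+1) = 624·114/36 = 71136/36 = 1976

N = 1976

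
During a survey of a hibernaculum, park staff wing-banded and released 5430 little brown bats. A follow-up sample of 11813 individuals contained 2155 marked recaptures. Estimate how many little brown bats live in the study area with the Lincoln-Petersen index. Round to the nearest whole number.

The marked fraction in the recapture sample should equal the marked fraction in the population: 2155/11813 = 5430/N.
N = (5430 × 11813) / 2155 = 64144590 / 2155 ≈ 29765.47 → 29765

N ≈ 29,765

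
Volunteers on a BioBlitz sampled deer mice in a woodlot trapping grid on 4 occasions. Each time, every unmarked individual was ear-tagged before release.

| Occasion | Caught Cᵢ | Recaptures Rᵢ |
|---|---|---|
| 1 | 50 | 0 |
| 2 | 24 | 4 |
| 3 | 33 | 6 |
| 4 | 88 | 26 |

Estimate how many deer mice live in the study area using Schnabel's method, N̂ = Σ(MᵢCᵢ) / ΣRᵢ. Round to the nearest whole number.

N ≈ 335

Marked at large before each occasion: Mᵢ = Σⱼ<ᵢ (Cⱼ − Rⱼ) → M1=0, M2=50, M3=70, M4=97
Σ MᵢCᵢ = 0·50 + 50·24 + 70·33 + 97·88 = 0 + 1200 + 2310 + 8536 = 12046
Σ Rᵢ = 0 + 4 + 6 + 26 = 36
N̂ = 12046 / 36 ≈ 334.6 → 335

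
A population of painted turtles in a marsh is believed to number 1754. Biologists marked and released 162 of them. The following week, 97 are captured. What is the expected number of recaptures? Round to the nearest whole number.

expected recaptures ≈ 9

Expected recaptures E[R] = M·C / N.
E[R] = 162 × 97 / 1754 = 15714 / 1754 ≈ 9.0 → 9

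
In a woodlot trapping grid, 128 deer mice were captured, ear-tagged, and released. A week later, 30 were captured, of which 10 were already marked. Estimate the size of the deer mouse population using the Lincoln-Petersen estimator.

N = 384

Lincoln-Petersen assumes M/N = R/C, so N = M·C / R.
N = (128 × 30) / 10 = 3840 / 10 = 384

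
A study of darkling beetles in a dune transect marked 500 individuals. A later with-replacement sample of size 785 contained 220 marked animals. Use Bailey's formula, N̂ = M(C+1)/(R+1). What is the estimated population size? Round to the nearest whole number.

N ≈ 1778

N̂ = 500·(785+1)/(220+1) = 500·786/221 = 393000/221 ≈ 1778.3 → 1778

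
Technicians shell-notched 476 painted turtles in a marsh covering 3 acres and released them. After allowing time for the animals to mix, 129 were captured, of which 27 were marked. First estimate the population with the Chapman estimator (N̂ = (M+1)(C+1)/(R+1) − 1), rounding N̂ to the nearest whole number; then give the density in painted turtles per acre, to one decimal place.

N̂ = 477·130/28 − 1 = 62010/28 − 1 ≈ 2213.6 → 2214
Density = N̂ / area = 2214 / 3 = 738.0 per acre

density ≈ 738.0 painted turtles per acre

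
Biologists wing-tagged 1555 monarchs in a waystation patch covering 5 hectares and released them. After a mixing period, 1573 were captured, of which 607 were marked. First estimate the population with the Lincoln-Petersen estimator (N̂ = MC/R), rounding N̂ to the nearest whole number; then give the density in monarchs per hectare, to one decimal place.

N̂ = 1555·1573/607 = 2446015/607 ≈ 4029.7 → 4030
Density = N̂ / area = 4030 / 5 = 806.0 per hectare

density ≈ 806.0 monarchs per hectare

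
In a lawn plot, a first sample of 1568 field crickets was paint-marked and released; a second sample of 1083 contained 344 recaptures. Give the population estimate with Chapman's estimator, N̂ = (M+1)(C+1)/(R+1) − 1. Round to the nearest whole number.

N̂ = (1568+1)(1083+1)/(344+1) − 1 = 1569·1084/345 − 1
= 1700796/345 − 1 ≈ 4929.8 − 1 ≈ 4928.8 → 4929

N ≈ 4929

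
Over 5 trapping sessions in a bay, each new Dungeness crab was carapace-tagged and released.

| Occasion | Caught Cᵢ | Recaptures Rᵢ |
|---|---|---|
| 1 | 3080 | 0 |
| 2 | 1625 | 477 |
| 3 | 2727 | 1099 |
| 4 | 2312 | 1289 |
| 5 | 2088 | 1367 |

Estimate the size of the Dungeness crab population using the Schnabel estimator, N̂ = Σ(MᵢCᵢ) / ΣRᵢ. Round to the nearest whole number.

Marked at large before each occasion: Mᵢ = Σⱼ<ᵢ (Cⱼ − Rⱼ) → M1=0, M2=3080, M3=4228, M4=5856, M5=6879
Σ MᵢCᵢ = 0·3080 + 3080·1625 + 4228·2727 + 5856·2312 + 6879·2088 = 0 + 5005000 + 11529756 + 13539072 + 14363352 = 44437180
Σ Rᵢ = 0 + 477 + 1099 + 1289 + 1367 = 4232
N̂ = 44437180 / 4232 ≈ 10500.3 → 10500

N ≈ 10,500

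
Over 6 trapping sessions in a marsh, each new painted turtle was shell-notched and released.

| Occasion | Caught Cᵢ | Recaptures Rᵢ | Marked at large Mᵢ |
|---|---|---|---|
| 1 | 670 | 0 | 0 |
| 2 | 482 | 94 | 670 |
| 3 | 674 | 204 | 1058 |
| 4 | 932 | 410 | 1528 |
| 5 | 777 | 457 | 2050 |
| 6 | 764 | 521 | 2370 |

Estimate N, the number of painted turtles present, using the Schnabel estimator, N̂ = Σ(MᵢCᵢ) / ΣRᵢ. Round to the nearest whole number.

Σ MᵢCᵢ = 0·670 + 670·482 + 1058·674 + 1528·932 + 2050·777 + 2370·764 = 0 + 322940 + 713092 + 1424096 + 1592850 + 1810680 = 5863658
Σ Rᵢ = 0 + 94 + 204 + 410 + 457 + 521 = 1686
N̂ = 5863658 / 1686 ≈ 3477.9 → 3478

N ≈ 3478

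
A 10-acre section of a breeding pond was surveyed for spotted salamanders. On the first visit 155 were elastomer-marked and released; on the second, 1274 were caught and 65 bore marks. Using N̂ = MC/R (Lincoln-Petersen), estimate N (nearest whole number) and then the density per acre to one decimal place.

N̂ = 155·1274/65 = 197470/65 = 3038
Density = N̂ / area = 3038 / 10 ≈ 303.80 → 303.8 per acre

density ≈ 303.8 spotted salamanders per acre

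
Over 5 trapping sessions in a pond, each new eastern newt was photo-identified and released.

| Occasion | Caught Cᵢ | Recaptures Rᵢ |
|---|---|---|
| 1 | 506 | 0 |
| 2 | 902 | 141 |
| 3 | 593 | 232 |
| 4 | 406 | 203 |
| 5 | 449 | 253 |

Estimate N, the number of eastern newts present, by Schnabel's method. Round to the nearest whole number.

Marked at large before each occasion: Mᵢ = Σⱼ<ᵢ (Cⱼ − Rⱼ) → M1=0, M2=506, M3=1267, M4=1628, M5=1831
Σ MᵢCᵢ = 0·506 + 506·902 + 1267·593 + 1628·406 + 1831·449 = 0 + 456412 + 751331 + 660968 + 822119 = 2690830
Σ Rᵢ = 0 + 141 + 232 + 203 + 253 = 829
N̂ = 2690830 / 829 ≈ 3245.9 → 3246

N ≈ 3246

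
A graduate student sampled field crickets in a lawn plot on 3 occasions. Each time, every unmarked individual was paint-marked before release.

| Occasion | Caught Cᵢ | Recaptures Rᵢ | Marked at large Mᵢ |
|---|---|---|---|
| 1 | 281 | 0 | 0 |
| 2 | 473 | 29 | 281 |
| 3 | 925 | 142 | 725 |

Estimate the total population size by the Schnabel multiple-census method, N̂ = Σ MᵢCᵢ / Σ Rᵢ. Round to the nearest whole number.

Σ MᵢCᵢ = 0·281 + 281·473 + 725·925 = 0 + 132913 + 670625 = 803538
Σ Rᵢ = 0 + 29 + 142 = 171
N̂ = 803538 / 171 ≈ 4699.1 → 4699

N ≈ 4699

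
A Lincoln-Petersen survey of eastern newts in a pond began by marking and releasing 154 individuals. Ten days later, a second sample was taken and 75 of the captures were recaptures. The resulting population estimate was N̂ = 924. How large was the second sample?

C = 450

From N = M·C/R: C = N·R / M = 924·75 / 154 = 69300 / 154 = 450.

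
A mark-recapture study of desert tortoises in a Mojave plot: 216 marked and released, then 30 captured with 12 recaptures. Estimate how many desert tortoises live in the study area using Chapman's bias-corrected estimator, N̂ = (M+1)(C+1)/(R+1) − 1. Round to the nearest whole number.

N ≈ 516

N̂ = (216+1)(30+1)/(12+1) − 1 = 217·31/13 − 1
= 6727/13 − 1 ≈ 517.46 − 1 ≈ 516.46 → 516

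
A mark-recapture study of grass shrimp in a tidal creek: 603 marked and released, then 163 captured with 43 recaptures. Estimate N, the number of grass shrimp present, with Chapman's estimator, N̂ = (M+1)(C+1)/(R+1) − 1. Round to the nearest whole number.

N ≈ 2250

N̂ = (603+1)(163+1)/(43+1) − 1 = 604·164/44 − 1
= 99056/44 − 1 ≈ 2251.3 − 1 ≈ 2250.3 → 2250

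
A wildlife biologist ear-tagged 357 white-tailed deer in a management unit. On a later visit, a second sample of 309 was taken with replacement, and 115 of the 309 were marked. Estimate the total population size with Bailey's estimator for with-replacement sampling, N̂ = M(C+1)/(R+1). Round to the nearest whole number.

N̂ = 357·(309+1)/(115+1) = 357·310/116 = 110670/116 ≈ 954.1 → 954

N ≈ 954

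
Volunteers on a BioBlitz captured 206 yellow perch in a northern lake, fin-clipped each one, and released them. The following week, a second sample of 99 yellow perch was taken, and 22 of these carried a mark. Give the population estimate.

If marked individuals mix randomly, R/C ≈ M/N, giving N ≈ M·C/R.
N = (206 × 99) / 22 = 20394 / 22 = 927

N = 927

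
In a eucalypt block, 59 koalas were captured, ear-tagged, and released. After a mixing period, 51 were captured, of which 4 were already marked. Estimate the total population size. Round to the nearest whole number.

N ≈ 752

The marked fraction in the recapture sample should equal the marked fraction in the population: 4/51 = 59/N.
N = (59 × 51) / 4 = 3009 / 4 ≈ 752.2 → 752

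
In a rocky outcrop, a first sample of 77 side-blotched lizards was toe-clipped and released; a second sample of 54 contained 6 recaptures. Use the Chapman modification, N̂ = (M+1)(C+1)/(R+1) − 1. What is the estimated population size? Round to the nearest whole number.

N̂ = (77+1)(54+1)/(6+1) − 1 = 78·55/7 − 1
= 4290/7 − 1 ≈ 612.9 − 1 ≈ 611.9 → 612

N ≈ 612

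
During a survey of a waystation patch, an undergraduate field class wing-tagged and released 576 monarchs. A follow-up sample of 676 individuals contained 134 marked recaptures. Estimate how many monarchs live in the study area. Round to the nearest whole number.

If marked individuals mix randomly, R/C ≈ M/N, giving N ≈ M·C/R.
N = (576 × 676) / 134 = 389376 / 134 ≈ 2905.8 → 2906

N ≈ 2906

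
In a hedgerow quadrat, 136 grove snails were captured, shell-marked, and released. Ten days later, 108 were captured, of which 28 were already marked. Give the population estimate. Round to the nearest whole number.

N = (136 × 108) / 28 = 14688 / 28 ≈ 524.6 → 525

N ≈ 525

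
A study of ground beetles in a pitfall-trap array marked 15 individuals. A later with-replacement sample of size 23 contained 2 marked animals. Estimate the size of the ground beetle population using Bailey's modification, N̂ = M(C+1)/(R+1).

N̂ = 15·(23+1)/(2+1) = 15·24/3 = 360/3 = 120

N = 120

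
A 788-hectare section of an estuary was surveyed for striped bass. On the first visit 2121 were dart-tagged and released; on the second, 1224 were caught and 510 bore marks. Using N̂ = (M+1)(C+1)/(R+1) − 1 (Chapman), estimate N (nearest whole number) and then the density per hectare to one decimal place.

N̂ = 2122·1225/511 − 1 = 2599450/511 − 1 ≈ 5086.0 → 5086
Density = N̂ / area = 5086 / 788 ≈ 6.45 → 6.5 per hectare

density ≈ 6.5 striped bass per hectare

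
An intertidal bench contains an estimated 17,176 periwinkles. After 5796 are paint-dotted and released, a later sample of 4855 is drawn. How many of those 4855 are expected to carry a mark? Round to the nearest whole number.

expected recaptures ≈ 1638

The marked fraction of the population is 5796/17176, so in a sample of 4855 expect C·(M/N) marked.
E[R] = 5796 × 4855 / 17176 = 28139580 / 17176 ≈ 1638.3 → 1638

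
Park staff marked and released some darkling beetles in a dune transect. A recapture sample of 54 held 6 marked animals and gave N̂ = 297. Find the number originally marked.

From N = M·C/R: M = N·R / C = 297·6 / 54 = 1782 / 54 = 33.

M = 33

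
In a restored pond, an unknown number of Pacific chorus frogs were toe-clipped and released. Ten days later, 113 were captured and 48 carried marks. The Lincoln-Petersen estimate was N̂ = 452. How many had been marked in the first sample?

From N = M·C/R: M = N·R / C = 452·48 / 113 = 21696 / 113 = 192.

M = 192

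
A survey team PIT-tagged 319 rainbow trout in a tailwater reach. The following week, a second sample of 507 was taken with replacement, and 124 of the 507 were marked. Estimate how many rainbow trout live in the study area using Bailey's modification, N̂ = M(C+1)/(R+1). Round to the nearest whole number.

N̂ = 319·(507+1)/(124+1) = 319·508/125 = 162052/125 ≈ 1296.4 → 1296

N ≈ 1296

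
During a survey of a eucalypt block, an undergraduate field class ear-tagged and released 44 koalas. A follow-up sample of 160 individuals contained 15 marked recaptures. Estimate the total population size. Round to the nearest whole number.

If marked individuals mix randomly, R/C ≈ M/N, giving N ≈ M·C/R.
N = (44 × 160) / 15 = 7040 / 15 ≈ 469.3 → 469

N ≈ 469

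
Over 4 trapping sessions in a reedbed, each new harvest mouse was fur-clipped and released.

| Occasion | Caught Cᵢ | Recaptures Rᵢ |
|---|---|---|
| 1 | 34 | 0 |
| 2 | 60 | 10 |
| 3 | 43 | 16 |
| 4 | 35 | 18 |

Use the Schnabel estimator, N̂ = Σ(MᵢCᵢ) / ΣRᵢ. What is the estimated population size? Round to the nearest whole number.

N ≈ 217

Marked at large before each occasion: Mᵢ = Σⱼ<ᵢ (Cⱼ − Rⱼ) → M1=0, M2=34, M3=84, M4=111
Σ MᵢCᵢ = 0·34 + 34·60 + 84·43 + 111·35 = 0 + 2040 + 3612 + 3885 = 9537
Σ Rᵢ = 0 + 10 + 16 + 18 = 44
N̂ = 9537 / 44 ≈ 216.8 → 217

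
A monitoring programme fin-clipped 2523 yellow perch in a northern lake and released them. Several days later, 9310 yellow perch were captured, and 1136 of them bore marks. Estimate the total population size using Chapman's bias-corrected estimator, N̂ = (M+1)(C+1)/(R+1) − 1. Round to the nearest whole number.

N̂ = (2523+1)(9310+1)/(1136+1) − 1 = 2524·9311/1137 − 1
= 23500964/1137 − 1 ≈ 20669.3 − 1 ≈ 20668.3 → 20668

N ≈ 20,668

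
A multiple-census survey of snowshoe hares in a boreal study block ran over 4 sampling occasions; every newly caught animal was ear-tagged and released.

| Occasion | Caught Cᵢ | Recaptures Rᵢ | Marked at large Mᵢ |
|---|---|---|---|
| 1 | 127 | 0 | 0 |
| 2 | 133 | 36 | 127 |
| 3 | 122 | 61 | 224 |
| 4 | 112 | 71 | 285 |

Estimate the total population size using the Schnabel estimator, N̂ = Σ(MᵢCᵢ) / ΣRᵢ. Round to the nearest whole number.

N ≈ 453

Σ MᵢCᵢ = 0·127 + 127·133 + 224·122 + 285·112 = 0 + 16891 + 27328 + 31920 = 76139
Σ Rᵢ = 0 + 36 + 61 + 71 = 168
N̂ = 76139 / 168 ≈ 453.2 → 453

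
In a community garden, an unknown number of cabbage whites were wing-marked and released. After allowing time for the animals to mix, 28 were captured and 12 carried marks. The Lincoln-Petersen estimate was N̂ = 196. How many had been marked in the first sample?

M = 84

From N = M·C/R: M = N·R / C = 196·12 / 28 = 2352 / 28 = 84.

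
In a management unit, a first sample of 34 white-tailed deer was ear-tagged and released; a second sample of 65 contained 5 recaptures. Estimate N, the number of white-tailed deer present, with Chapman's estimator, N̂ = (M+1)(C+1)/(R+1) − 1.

N = 384

N̂ = (34+1)(65+1)/(5+1) − 1 = 35·66/6 − 1
= 2310/6 − 1 = 385 − 1 = 384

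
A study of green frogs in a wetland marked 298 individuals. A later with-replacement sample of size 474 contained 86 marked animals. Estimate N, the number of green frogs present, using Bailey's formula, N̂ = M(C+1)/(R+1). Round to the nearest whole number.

N̂ = 298·(474+1)/(86+1) = 298·475/87 = 141550/87 ≈ 1627.0 → 1627

N ≈ 1627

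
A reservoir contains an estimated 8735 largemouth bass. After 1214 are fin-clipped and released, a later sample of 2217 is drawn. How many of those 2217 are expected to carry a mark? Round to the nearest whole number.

The marked fraction of the population is 1214/8735, so in a sample of 2217 expect C·(M/N) marked.
E[R] = 1214 × 2217 / 8735 = 2691438 / 8735 ≈ 308.1 → 308

expected recaptures ≈ 308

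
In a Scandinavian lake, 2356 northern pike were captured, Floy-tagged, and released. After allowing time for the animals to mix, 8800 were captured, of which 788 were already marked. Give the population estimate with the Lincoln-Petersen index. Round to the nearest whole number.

N = (2356 × 8800) / 788 = 20732800 / 788 ≈ 26310.7 → 26311

N ≈ 26,311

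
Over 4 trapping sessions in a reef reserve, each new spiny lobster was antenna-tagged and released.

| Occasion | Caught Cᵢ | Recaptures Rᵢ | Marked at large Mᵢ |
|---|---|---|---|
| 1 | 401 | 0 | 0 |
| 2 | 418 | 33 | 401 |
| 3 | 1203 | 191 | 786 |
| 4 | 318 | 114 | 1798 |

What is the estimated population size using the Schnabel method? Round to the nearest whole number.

N ≈ 4985

Σ MᵢCᵢ = 0·401 + 401·418 + 786·1203 + 1798·318 = 0 + 167618 + 945558 + 571764 = 1684940
Σ Rᵢ = 0 + 33 + 191 + 114 = 338
N̂ = 1684940 / 338 ≈ 4985.0 → 4985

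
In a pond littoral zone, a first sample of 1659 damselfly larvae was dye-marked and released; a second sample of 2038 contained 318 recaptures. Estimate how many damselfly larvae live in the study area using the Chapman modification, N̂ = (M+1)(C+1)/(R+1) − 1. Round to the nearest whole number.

N ≈ 10,609

N̂ = (1659+1)(2038+1)/(318+1) − 1 = 1660·2039/319 − 1
= 3384740/319 − 1 ≈ 10610.47 − 1 ≈ 10609.47 → 10609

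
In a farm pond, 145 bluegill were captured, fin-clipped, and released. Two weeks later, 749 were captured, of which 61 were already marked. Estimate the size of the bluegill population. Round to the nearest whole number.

N ≈ 1780

The marked fraction in the recapture sample should equal the marked fraction in the population: 61/749 = 145/N.
N = (145 × 749) / 61 = 108605 / 61 ≈ 1780.4 → 1780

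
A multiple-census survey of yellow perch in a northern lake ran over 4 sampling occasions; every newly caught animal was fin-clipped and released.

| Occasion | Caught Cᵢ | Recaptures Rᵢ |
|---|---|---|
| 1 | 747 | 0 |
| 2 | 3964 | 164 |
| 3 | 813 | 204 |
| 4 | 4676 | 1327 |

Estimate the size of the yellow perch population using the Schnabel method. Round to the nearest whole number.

Marked at large before each occasion: Mᵢ = Σⱼ<ᵢ (Cⱼ − Rⱼ) → M1=0, M2=747, M3=4547, M4=5156
Σ MᵢCᵢ = 0·747 + 747·3964 + 4547·813 + 5156·4676 = 0 + 2961108 + 3696711 + 24109456 = 30767275
Σ Rᵢ = 0 + 164 + 204 + 1327 = 1695
N̂ = 30767275 / 1695 ≈ 18151.8 → 18152

N ≈ 18,152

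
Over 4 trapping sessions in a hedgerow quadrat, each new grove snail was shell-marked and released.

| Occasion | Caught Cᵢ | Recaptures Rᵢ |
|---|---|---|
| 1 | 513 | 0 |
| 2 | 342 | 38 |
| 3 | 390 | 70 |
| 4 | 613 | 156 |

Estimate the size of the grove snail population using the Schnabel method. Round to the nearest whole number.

N ≈ 4512

Marked at large before each occasion: Mᵢ = Σⱼ<ᵢ (Cⱼ − Rⱼ) → M1=0, M2=513, M3=817, M4=1137
Σ MᵢCᵢ = 0·513 + 513·342 + 817·390 + 1137·613 = 0 + 175446 + 318630 + 696981 = 1191057
Σ Rᵢ = 0 + 38 + 70 + 156 = 264
N̂ = 1191057 / 264 ≈ 4511.6 → 4512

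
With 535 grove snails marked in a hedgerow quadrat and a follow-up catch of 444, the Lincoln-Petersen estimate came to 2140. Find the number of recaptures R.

From N = M·C/R: R = M·C / N = 535·444 / 2140 = 237540 / 2140 = 111.

R = 111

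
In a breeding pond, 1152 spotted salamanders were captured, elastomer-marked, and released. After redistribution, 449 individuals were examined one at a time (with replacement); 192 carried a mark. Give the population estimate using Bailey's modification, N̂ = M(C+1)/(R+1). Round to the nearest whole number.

N ≈ 2686

N̂ = 1152·(449+1)/(192+1) = 1152·450/193 = 518400/193 ≈ 2686.0 → 2686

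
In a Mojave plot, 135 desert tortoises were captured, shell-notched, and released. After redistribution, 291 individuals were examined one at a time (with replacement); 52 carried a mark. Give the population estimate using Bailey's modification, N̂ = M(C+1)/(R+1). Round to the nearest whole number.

N̂ = 135·(291+1)/(52+1) = 135·292/53 = 39420/53 ≈ 743.8 → 744

N ≈ 744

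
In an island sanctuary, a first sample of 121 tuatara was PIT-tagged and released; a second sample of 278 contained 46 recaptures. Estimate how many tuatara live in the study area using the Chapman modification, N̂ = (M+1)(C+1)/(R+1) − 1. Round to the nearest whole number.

N̂ = (121+1)(278+1)/(46+1) − 1 = 122·279/47 − 1
= 34038/47 − 1 ≈ 724.2 − 1 ≈ 723.2 → 723

N ≈ 723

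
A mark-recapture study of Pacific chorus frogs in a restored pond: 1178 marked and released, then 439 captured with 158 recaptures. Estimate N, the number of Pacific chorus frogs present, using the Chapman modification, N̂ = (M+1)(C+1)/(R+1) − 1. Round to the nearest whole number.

N ≈ 3262

N̂ = (1178+1)(439+1)/(158+1) − 1 = 1179·440/159 − 1
= 518760/159 − 1 ≈ 3262.6 − 1 ≈ 3261.6 → 3262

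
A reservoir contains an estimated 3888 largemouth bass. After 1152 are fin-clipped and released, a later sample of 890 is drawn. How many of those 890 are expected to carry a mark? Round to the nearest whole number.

The marked fraction of the population is 1152/3888, so in a sample of 890 expect C·(M/N) marked.
E[R] = 1152 × 890 / 3888 = 1025280 / 3888 ≈ 263.7 → 264

expected recaptures ≈ 264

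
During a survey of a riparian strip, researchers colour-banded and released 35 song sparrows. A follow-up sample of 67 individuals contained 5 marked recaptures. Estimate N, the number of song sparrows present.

N = 469

N = (35 × 67) / 5 = 2345 / 5 = 469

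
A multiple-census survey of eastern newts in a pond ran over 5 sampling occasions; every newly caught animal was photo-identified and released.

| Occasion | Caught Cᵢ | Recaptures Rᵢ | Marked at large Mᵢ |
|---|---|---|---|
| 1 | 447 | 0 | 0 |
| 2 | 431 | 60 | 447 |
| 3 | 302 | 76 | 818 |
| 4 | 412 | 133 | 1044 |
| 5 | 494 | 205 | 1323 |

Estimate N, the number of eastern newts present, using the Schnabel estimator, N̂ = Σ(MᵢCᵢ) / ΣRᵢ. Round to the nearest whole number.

Σ MᵢCᵢ = 0·447 + 447·431 + 818·302 + 1044·412 + 1323·494 = 0 + 192657 + 247036 + 430128 + 653562 = 1523383
Σ Rᵢ = 0 + 60 + 76 + 133 + 205 = 474
N̂ = 1523383 / 474 ≈ 3213.9 → 3214

N ≈ 3214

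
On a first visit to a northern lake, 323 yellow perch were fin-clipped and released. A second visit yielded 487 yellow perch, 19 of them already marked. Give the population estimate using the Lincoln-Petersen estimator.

N = (323 × 487) / 19 = 157301 / 19 = 8279

N = 8279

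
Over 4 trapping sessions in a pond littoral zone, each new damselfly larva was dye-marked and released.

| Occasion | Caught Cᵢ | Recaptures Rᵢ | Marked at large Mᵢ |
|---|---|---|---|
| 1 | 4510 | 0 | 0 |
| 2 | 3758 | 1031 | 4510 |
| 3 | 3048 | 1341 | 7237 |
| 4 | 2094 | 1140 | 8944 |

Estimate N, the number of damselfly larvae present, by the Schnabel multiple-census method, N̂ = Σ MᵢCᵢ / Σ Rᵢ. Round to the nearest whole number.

Σ MᵢCᵢ = 0·4510 + 4510·3758 + 7237·3048 + 8944·2094 = 0 + 16948580 + 22058376 + 18728736 = 57735692
Σ Rᵢ = 0 + 1031 + 1341 + 1140 = 3512
N̂ = 57735692 / 3512 ≈ 16439.5 → 16440

N ≈ 16,440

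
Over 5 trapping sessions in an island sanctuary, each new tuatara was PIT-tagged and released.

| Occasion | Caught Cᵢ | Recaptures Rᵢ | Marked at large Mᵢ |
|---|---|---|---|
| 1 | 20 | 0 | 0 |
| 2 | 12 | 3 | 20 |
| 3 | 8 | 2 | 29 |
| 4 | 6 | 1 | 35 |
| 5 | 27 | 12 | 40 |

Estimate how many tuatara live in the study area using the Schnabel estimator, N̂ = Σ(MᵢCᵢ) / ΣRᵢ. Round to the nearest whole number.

N ≈ 98

Σ MᵢCᵢ = 0·20 + 20·12 + 29·8 + 35·6 + 40·27 = 0 + 240 + 232 + 210 + 1080 = 1762
Σ Rᵢ = 0 + 3 + 2 + 1 + 12 = 18
N̂ = 1762 / 18 ≈ 97.9 → 98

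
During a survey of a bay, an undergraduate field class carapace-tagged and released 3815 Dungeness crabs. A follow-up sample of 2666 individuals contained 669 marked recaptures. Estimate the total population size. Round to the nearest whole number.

N ≈ 15,203

The marked fraction in the recapture sample should equal the marked fraction in the population: 669/2666 = 3815/N.
N = (3815 × 2666) / 669 = 10170790 / 669 ≈ 15203.0 → 15203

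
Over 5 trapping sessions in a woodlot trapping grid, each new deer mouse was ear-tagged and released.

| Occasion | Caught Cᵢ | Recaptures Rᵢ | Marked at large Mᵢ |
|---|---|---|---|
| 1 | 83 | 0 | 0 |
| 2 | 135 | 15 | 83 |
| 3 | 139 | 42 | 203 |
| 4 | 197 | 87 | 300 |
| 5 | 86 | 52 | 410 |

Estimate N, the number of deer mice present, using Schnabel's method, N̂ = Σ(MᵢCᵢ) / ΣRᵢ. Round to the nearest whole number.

Σ MᵢCᵢ = 0·83 + 83·135 + 203·139 + 300·197 + 410·86 = 0 + 11205 + 28217 + 59100 + 35260 = 133782
Σ Rᵢ = 0 + 15 + 42 + 87 + 52 = 196
N̂ = 133782 / 196 ≈ 682.6 → 683

N ≈ 683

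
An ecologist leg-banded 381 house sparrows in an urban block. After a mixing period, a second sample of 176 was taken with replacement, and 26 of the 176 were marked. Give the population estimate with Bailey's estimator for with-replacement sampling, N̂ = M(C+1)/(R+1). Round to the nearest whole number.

N̂ = 381·(176+1)/(26+1) = 381·177/27 = 67437/27 ≈ 2497.7 → 2498

N ≈ 2498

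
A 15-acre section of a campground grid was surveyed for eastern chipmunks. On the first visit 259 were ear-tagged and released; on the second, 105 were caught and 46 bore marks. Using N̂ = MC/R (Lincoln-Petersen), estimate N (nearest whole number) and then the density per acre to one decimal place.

N̂ = 259·105/46 = 27195/46 ≈ 591.2 → 591
Density = N̂ / area = 591 / 15 ≈ 39.40 → 39.4 per acre

density ≈ 39.4 eastern chipmunks per acre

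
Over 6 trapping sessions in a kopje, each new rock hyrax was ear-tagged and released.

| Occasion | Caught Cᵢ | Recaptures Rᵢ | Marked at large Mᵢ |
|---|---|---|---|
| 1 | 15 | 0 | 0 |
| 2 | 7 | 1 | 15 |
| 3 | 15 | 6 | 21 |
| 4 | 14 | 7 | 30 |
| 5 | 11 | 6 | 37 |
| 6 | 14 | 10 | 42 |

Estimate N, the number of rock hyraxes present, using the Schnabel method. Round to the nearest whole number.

N ≈ 61

Σ MᵢCᵢ = 0·15 + 15·7 + 21·15 + 30·14 + 37·11 + 42·14 = 0 + 105 + 315 + 420 + 407 + 588 = 1835
Σ Rᵢ = 0 + 1 + 6 + 7 + 6 + 10 = 30
N̂ = 1835 / 30 ≈ 61.2 → 61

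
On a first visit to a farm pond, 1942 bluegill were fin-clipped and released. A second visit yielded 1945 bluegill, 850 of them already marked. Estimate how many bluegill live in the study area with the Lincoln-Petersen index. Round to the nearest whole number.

N ≈ 4444

N = (1942 × 1945) / 850 = 3777190 / 850 ≈ 4443.8 → 4444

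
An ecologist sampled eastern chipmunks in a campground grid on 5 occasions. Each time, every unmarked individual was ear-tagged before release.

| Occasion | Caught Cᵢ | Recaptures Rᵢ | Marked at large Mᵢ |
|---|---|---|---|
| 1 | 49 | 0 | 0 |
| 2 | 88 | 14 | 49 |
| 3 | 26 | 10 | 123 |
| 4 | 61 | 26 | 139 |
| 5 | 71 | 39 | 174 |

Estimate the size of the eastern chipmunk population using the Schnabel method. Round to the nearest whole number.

Σ MᵢCᵢ = 0·49 + 49·88 + 123·26 + 139·61 + 174·71 = 0 + 4312 + 3198 + 8479 + 12354 = 28343
Σ Rᵢ = 0 + 14 + 10 + 26 + 39 = 89
N̂ = 28343 / 89 ≈ 318.46 → 318

N ≈ 318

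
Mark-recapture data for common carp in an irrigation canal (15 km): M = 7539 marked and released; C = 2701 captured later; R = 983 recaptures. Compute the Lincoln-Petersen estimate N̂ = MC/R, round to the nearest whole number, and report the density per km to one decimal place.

N̂ = 7539·2701/983 = 20362839/983 ≈ 20715.0 → 20715
Density = N̂ / area = 20715 / 15 = 1381.0 per km

density ≈ 1381.0 common carp per km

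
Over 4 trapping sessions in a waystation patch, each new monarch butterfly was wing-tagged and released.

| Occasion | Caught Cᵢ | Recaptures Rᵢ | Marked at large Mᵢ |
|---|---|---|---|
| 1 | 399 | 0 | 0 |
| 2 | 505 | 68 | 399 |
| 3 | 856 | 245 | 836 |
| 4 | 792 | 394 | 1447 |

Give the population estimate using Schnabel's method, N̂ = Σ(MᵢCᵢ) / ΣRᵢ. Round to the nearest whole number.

N ≈ 2918

Σ MᵢCᵢ = 0·399 + 399·505 + 836·856 + 1447·792 = 0 + 201495 + 715616 + 1146024 = 2063135
Σ Rᵢ = 0 + 68 + 245 + 394 = 707
N̂ = 2063135 / 707 ≈ 2918.2 → 2918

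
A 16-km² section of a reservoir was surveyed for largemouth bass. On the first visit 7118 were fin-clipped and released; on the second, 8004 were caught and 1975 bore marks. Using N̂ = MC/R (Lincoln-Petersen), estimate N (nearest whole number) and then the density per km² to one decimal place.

density ≈ 1802.9 largemouth bass per km²

N̂ = 7118·8004/1975 = 56972472/1975 ≈ 28846.8 → 28847
Density = N̂ / area = 28847 / 16 ≈ 1802.94 → 1802.9 per km²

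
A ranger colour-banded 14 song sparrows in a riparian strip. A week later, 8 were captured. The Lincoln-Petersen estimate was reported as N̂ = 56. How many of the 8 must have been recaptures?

R = 2

From N = M·C/R: R = M·C / N = 14·8 / 56 = 112 / 56 = 2.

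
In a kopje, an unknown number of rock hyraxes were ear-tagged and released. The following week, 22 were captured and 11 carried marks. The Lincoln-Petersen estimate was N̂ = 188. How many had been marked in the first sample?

From N = M·C/R: M = N·R / C = 188·11 / 22 = 2068 / 22 = 94.

M = 94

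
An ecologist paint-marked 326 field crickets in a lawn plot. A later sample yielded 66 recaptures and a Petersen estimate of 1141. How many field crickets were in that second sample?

C = 231

From N = M·C/R: C = N·R / M = 1141·66 / 326 = 75306 / 326 = 231.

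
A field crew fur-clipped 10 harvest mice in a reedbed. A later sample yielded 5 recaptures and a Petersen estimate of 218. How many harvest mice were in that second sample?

From N = M·C/R: C = N·R / M = 218·5 / 10 = 1090 / 10 = 109.

C = 109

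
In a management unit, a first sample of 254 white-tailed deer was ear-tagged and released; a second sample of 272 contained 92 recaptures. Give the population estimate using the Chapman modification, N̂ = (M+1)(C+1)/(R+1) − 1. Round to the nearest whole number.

N̂ = (254+1)(272+1)/(92+1) − 1 = 255·273/93 − 1
= 69615/93 − 1 ≈ 748.5 − 1 ≈ 747.5 → 748

N ≈ 748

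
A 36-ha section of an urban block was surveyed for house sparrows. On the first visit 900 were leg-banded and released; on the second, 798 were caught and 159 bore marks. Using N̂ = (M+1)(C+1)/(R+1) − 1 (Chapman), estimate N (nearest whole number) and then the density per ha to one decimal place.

N̂ = 901·799/160 − 1 = 719899/160 − 1 ≈ 4498.4 → 4498
Density = N̂ / area = 4498 / 36 ≈ 124.94 → 124.9 per ha

density ≈ 124.9 house sparrows per ha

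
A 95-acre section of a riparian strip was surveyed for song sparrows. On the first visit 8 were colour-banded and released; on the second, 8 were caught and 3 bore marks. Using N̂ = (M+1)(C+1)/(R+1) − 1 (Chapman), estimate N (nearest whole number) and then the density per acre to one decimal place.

N̂ = 9·9/4 − 1 = 81/4 − 1 ≈ 19.2 → 19
Density = N̂ / area = 19 / 95 ≈ 0.20 → 0.2 per acre

density ≈ 0.2 song sparrows per acre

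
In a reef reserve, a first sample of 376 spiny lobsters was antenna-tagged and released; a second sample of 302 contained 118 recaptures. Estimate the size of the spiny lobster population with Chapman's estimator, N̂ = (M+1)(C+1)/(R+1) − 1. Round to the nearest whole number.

N ≈ 959

N̂ = (376+1)(302+1)/(118+1) − 1 = 377·303/119 − 1
= 114231/119 − 1 ≈ 959.9 − 1 ≈ 958.9 → 959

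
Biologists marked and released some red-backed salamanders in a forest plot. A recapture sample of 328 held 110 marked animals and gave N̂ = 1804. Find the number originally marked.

From N = M·C/R: M = N·R / C = 1804·110 / 328 = 198440 / 328 = 605.

M = 605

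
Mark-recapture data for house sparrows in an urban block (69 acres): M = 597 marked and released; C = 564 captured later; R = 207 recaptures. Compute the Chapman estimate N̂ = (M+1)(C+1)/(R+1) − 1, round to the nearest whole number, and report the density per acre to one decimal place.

N̂ = 598·565/208 − 1 = 337870/208 − 1 ≈ 1623.4 → 1623
Density = N̂ / area = 1623 / 69 ≈ 23.52 → 23.5 per acre

density ≈ 23.5 house sparrows per acre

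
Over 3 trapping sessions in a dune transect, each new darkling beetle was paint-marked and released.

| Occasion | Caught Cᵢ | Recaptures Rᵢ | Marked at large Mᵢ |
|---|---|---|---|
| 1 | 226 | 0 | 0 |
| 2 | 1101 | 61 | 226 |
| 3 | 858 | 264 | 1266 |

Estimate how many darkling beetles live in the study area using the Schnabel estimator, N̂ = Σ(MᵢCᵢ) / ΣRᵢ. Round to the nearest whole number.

N ≈ 4108

Σ MᵢCᵢ = 0·226 + 226·1101 + 1266·858 = 0 + 248826 + 1086228 = 1335054
Σ Rᵢ = 0 + 61 + 264 = 325
N̂ = 1335054 / 325 ≈ 4107.9 → 4108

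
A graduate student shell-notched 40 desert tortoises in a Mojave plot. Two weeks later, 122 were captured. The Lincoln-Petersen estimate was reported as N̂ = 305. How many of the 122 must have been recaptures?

From N = M·C/R: R = M·C / N = 40·122 / 305 = 4880 / 305 = 16.

R = 16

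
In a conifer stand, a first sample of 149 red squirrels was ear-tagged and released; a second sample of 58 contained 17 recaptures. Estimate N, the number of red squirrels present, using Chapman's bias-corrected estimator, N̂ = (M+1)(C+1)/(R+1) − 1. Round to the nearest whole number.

N ≈ 491

N̂ = (149+1)(58+1)/(17+1) − 1 = 150·59/18 − 1
= 8850/18 − 1 ≈ 491.7 − 1 ≈ 490.7 → 491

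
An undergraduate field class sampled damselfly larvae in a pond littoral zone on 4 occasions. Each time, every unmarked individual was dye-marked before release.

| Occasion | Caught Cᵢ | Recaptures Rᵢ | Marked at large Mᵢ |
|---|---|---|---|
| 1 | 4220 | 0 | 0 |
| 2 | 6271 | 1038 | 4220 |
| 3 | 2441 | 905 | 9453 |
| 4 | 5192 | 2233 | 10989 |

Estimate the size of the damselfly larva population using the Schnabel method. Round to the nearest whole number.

Σ MᵢCᵢ = 0·4220 + 4220·6271 + 9453·2441 + 10989·5192 = 0 + 26463620 + 23074773 + 57054888 = 106593281
Σ Rᵢ = 0 + 1038 + 905 + 2233 = 4176
N̂ = 106593281 / 4176 ≈ 25525.2 → 25525

N ≈ 25,525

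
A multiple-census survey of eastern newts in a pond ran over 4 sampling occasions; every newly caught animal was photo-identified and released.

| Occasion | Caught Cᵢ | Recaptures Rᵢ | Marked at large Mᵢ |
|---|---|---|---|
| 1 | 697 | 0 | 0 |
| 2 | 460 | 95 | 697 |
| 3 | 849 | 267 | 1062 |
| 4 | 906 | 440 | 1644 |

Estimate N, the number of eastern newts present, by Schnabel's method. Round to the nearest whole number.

Σ MᵢCᵢ = 0·697 + 697·460 + 1062·849 + 1644·906 = 0 + 320620 + 901638 + 1489464 = 2711722
Σ Rᵢ = 0 + 95 + 267 + 440 = 802
N̂ = 2711722 / 802 ≈ 3381.2 → 3381

N ≈ 3381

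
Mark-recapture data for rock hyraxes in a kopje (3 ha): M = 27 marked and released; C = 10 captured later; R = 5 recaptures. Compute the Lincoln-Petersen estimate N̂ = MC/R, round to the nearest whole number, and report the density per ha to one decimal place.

N̂ = 27·10/5 = 270/5 = 54
Density = N̂ / area = 54 / 3 = 18.0 per ha

density ≈ 18.0 rock hyraxes per ha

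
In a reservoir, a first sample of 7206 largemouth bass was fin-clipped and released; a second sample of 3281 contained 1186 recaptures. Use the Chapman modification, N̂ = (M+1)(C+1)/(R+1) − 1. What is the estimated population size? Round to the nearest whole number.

N̂ = (7206+1)(3281+1)/(1186+1) − 1 = 7207·3282/1187 − 1
= 23653374/1187 − 1 ≈ 19927.0 − 1 ≈ 19926.0 → 19926

N ≈ 19,926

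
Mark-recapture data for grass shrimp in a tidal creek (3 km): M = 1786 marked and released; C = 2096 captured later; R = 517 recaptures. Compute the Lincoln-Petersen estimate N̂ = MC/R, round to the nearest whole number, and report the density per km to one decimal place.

N̂ = 1786·2096/517 = 3743456/517 ≈ 7240.7 → 7241
Density = N̂ / area = 7241 / 3 ≈ 2413.67 → 2413.7 per km

density ≈ 2413.7 grass shrimp per km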